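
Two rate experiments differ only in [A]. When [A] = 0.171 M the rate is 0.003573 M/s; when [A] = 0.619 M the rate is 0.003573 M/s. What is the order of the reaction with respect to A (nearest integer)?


Rate is proportional to [A]^n, so rate2/rate1 = ([A]2/[A]1)^n. Take logs to solve for n.
rate2/rate1 = 0.003573 / 0.003573 = 1.0
[A]2/[A]1 = 0.619 / 0.171 = 3.6199
n = ln(1.0) / ln(3.6199) = 0.0
Nearest integer order:

0


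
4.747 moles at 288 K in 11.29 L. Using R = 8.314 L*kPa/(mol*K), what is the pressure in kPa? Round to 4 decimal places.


PV = nRT, solve for P = nRT / V.
nRT = 4.747 * 8.314 * 288 = 11366.3687
P = 11366.3687 / 11.29
P = 1006.76427812 kPa, rounded to 4 dp:

1006.7643 kPa


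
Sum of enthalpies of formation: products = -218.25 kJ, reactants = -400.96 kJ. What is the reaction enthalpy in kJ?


dH_rxn = sum(dH_f products) - sum(dH_f reactants)
dH_rxn = -218.25 - (-400.96)
dH_rxn = 182.71 kJ:

182.71 kJ


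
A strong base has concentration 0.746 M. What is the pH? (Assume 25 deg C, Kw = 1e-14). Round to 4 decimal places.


A strong base dissociates completely, so [OH-] equals the given concentration.
pOH = -log10([OH-]) = -log10(0.746) = 0.127261
pH = 14 - pOH = 14 - 0.127261
pH = 13.872739, rounded to 4 dp:

13.8727


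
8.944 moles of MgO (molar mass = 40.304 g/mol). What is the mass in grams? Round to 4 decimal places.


mass = n * M
mass = 8.944 * 40.304
mass = 360.478976 g, rounded to 4 dp:

360.4790 g


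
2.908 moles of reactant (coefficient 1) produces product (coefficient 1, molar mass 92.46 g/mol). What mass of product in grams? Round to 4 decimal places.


Use the coefficient ratio to convert reactant moles to product moles, then multiply by the product's molar mass.
moles_P = moles_R * (coeff_P / coeff_R) = 2.908 * (1/1) = 2.908
mass_P = moles_P * M_P = 2.908 * 92.46
mass_P = 268.87368 g, rounded to 4 dp:

268.8737 g


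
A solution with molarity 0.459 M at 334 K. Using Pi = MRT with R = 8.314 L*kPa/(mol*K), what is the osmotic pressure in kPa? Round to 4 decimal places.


Osmotic pressure (van't Hoff): Pi = M*R*T.
RT = 8.314 * 334 = 2776.876
Pi = 0.459 * 2776.876
Pi = 1274.586084 kPa, rounded to 4 dp:

1274.5861 kPa


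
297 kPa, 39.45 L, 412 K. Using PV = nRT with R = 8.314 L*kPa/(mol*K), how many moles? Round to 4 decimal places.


PV = nRT, solve for n = PV / (RT).
PV = 297 * 39.45 = 11716.65
RT = 8.314 * 412 = 3425.368
n = 11716.65 / 3425.368
n = 3.42055219 mol, rounded to 4 dp:

3.4206 mol


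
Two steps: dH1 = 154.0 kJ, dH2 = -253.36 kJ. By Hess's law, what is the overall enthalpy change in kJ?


Hess's law: enthalpy is a state function, so add the step enthalpies.
dH_total = dH1 + dH2 = 154.0 + (-253.36)
dH_total = -99.36 kJ:

-99.36 kJ


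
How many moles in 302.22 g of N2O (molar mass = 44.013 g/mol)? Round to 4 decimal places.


n = mass / M
n = 302.22 / 44.013
n = 6.86660759 mol, rounded to 4 dp:

6.8666 mol


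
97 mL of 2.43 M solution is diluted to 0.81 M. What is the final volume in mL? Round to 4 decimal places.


Dilution: M1*V1 = M2*V2, solve for V2.
V2 = M1*V1 / M2
V2 = 2.43 * 97 / 0.81
V2 = 235.71 / 0.81
V2 = 291.0 mL, rounded to 4 dp:

291.0000 mL


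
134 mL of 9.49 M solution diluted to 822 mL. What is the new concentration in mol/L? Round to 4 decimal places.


Dilution: M1*V1 = M2*V2, solve for M2.
M2 = M1*V1 / V2
M2 = 9.49 * 134 / 822
M2 = 1271.66 / 822
M2 = 1.54703163 mol/L, rounded to 4 dp:

1.5470 mol/L


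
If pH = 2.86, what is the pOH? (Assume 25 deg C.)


At 25 deg C, pH + pOH = 14.
pOH = 14 - pH = 14 - 2.86
pOH = 11.14:

11.14


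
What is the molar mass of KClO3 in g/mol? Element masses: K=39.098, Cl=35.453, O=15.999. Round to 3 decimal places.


M = sum(count * atomic_mass) over atoms.
M = 1*39.098 + 1*35.453 + 3*15.999
M = 39.098 + 35.453 + 47.997
M = 122.548 g/mol, rounded to 3 dp:

122.548 g/mol


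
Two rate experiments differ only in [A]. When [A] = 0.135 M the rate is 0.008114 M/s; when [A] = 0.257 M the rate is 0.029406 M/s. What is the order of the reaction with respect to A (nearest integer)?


Rate is proportional to [A]^n, so rate2/rate1 = ([A]2/[A]1)^n. Take logs to solve for n.
rate2/rate1 = 0.029406 / 0.008114 = 3.6241
[A]2/[A]1 = 0.257 / 0.135 = 1.9037
n = ln(3.6241) / ln(1.9037) = 2.0
Nearest integer order:

2


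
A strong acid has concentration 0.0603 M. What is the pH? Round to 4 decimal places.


A strong acid dissociates completely, so [H+] equals the given concentration.
pH = -log10([H+]) = -log10(0.0603)
pH = 1.21968269, rounded to 4 dp:

1.2197


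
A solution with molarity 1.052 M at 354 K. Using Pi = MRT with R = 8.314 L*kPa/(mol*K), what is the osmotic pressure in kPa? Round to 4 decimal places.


Osmotic pressure (van't Hoff): Pi = M*R*T.
RT = 8.314 * 354 = 2943.156
Pi = 1.052 * 2943.156
Pi = 3096.200112 kPa, rounded to 4 dp:

3096.2001 kPa


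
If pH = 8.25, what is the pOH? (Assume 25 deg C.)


At 25 deg C, pH + pOH = 14.
pOH = 14 - pH = 14 - 8.25
pOH = 5.75:

5.75


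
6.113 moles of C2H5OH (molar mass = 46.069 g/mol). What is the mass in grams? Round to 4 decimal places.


mass = n * M
mass = 6.113 * 46.069
mass = 281.619797 g, rounded to 4 dp:

281.6198 g


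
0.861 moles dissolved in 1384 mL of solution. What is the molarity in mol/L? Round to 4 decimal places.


Convert volume to liters: V_L = V_mL / 1000.
V_L = 1384 / 1000 = 1.384 L
M = n / V_L = 0.861 / 1.384
M = 0.62210983 mol/L, rounded to 4 dp:

0.6221 mol/L


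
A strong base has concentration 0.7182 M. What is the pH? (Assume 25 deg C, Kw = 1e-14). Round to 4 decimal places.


A strong base dissociates completely, so [OH-] equals the given concentration.
pOH = -log10([OH-]) = -log10(0.7182) = 0.143755
pH = 14 - pOH = 14 - 0.143755
pH = 13.856245, rounded to 4 dp:

13.8562


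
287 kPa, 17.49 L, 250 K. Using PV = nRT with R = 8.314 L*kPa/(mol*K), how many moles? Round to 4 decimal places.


PV = nRT, solve for n = PV / (RT).
PV = 287 * 17.49 = 5019.63
RT = 8.314 * 250 = 2078.5
n = 5019.63 / 2078.5
n = 2.41502526 mol, rounded to 4 dp:

2.4150 mol


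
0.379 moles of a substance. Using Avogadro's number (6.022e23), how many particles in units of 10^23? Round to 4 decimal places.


N = n * NA, then divide by 1e23 for the requested units.
N / 1e23 = n * 6.022
N / 1e23 = 0.379 * 6.022
N / 1e23 = 2.282338, rounded to 4 dp:

2.2823


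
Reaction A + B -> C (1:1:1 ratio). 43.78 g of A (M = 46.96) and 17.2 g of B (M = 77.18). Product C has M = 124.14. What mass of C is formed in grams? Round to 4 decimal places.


Find moles of each reactant; the smaller value is the limiting reagent in a 1:1:1 reaction, so moles_C equals moles of the limiter.
n_A = mass_A / M_A = 43.78 / 46.96 = 0.932283 mol
n_B = mass_B / M_B = 17.2 / 77.18 = 0.222856 mol
Limiting reagent: B (smaller), n_limiting = 0.222856 mol
mass_C = n_limiting * M_C = 0.222856 * 124.14
mass_C = 27.66534384 g, rounded to 4 dp:

27.6653 g


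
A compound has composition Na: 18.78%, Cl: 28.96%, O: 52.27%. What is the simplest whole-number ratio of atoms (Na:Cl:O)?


Assume 100 g of compound, divide each mass% by atomic mass to get moles, then normalize by the smallest to get a raw atom ratio.
Moles per 100 g: Na: 18.78/22.99 = 0.8169, Cl: 28.96/35.453 = 0.8169, O: 52.27/15.999 = 3.2671
Raw ratio (divide by min = 0.8169): Na: 1.0, Cl: 1.0, O: 4.0
Multiply by 1 to clear fractions: Na: 1.0 ~= 1, Cl: 1.0 ~= 1, O: 4.0 ~= 4
Reduce by GCD to get the simplest whole-number ratio:

1:1:4


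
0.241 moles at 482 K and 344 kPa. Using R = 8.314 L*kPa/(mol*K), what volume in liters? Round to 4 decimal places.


PV = nRT, solve for V = nRT / P.
nRT = 0.241 * 8.314 * 482 = 965.7709
V = 965.7709 / 344
V = 2.80747355 L, rounded to 4 dp:

2.8075 L


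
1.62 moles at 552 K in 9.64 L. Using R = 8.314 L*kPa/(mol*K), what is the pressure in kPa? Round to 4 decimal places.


PV = nRT, solve for P = nRT / V.
nRT = 1.62 * 8.314 * 552 = 7434.7114
P = 7434.7114 / 9.64
P = 771.23562241 kPa, rounded to 4 dp:

771.2356 kPa


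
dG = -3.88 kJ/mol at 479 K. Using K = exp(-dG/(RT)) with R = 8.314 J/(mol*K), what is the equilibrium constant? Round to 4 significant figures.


dG is in kJ/mol; multiply by 1000 to match R in J/(mol*K).
RT = 8.314 * 479 = 3982.406 J/mol
exponent = -dG*1000 / (RT) = -(-3.88*1000) / 3982.406 = 0.97428539
K = exp(0.97428539)
K = 2.6492733, rounded to 4 significant figures:

2.649


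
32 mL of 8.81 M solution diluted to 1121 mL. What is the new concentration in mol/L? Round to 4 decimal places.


Dilution: M1*V1 = M2*V2, solve for M2.
M2 = M1*V1 / V2
M2 = 8.81 * 32 / 1121
M2 = 281.92 / 1121
M2 = 0.25148974 mol/L, rounded to 4 dp:

0.2515 mol/L


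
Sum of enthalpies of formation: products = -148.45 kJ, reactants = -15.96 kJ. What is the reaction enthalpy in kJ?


dH_rxn = sum(dH_f products) - sum(dH_f reactants)
dH_rxn = -148.45 - (-15.96)
dH_rxn = -132.49 kJ:

-132.49 kJ


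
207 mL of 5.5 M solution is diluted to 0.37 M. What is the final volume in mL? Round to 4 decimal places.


Dilution: M1*V1 = M2*V2, solve for V2.
V2 = M1*V1 / M2
V2 = 5.5 * 207 / 0.37
V2 = 1138.5 / 0.37
V2 = 3077.02702703 mL, rounded to 4 dp:

3077.0270 mL


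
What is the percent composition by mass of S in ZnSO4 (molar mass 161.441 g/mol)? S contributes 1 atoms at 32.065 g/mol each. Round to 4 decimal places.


pct = 100 * (n_elem * M_elem) / M_total
mass_contribution = 1 * 32.065 = 32.065 g/mol
pct = 100 * 32.065 / 161.441
pct = 19.86174516 %, rounded to 4 dp:

19.8617 %


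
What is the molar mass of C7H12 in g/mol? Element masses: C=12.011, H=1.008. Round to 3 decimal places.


M = sum(count * atomic_mass) over atoms.
M = 7*12.011 + 12*1.008
M = 84.077 + 12.096
M = 96.173 g/mol, rounded to 3 dp:

96.173 g/mol


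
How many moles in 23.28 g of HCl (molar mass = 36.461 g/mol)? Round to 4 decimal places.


n = mass / M
n = 23.28 / 36.461
n = 0.63849044 mol, rounded to 4 dp:

0.6385 mol


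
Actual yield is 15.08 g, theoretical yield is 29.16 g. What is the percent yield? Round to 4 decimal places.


% yield = 100 * actual / theoretical
% yield = 100 * 15.08 / 29.16
% yield = 51.71467764 %, rounded to 4 dp:

51.7147 %


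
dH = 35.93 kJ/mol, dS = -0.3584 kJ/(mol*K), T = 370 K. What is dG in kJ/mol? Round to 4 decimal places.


Gibbs: dG = dH - T*dS (consistent units, dS already in kJ/(mol*K)).
T*dS = 370 * -0.3584 = -132.608
dG = 35.93 - (-132.608)
dG = 168.538 kJ/mol, rounded to 4 dp:

168.5380 kJ/mol


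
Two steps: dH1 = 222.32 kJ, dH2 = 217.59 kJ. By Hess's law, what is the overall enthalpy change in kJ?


Hess's law: enthalpy is a state function, so add the step enthalpies.
dH_total = dH1 + dH2 = 222.32 + (217.59)
dH_total = 439.91 kJ:

439.91 kJ


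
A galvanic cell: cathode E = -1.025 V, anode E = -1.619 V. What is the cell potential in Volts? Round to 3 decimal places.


Standard cell potential: E_cell = E_cathode - E_anode.
E_cell = -1.025 - (-1.619)
E_cell = 0.594 V, rounded to 3 dp:

0.594 V


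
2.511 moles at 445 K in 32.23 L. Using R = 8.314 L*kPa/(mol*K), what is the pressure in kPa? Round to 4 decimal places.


PV = nRT, solve for P = nRT / V.
nRT = 2.511 * 8.314 * 445 = 9290.022
P = 9290.022 / 32.23
P = 288.24145206 kPa, rounded to 4 dp:

288.2415 kPa


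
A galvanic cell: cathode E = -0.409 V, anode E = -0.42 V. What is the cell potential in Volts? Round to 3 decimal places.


Standard cell potential: E_cell = E_cathode - E_anode.
E_cell = -0.409 - (-0.42)
E_cell = 0.011 V, rounded to 3 dp:

0.011 V


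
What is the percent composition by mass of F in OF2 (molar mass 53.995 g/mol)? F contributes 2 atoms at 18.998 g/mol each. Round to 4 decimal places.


pct = 100 * (n_elem * M_elem) / M_total
mass_contribution = 2 * 18.998 = 37.996 g/mol
pct = 100 * 37.996 / 53.995
pct = 70.36947866 %, rounded to 4 dp:

70.3695 %


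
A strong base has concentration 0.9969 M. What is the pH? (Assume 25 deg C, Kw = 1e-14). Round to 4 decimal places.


A strong base dissociates completely, so [OH-] equals the given concentration.
pOH = -log10([OH-]) = -log10(0.9969) = 0.001348
pH = 14 - pOH = 14 - 0.001348
pH = 13.998652, rounded to 4 dp:

13.9987


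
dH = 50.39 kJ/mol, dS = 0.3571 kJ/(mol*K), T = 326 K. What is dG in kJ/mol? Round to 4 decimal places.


Gibbs: dG = dH - T*dS (consistent units, dS already in kJ/(mol*K)).
T*dS = 326 * 0.3571 = 116.4146
dG = 50.39 - (116.4146)
dG = -66.0246 kJ/mol, rounded to 4 dp:

-66.0246 kJ/mol


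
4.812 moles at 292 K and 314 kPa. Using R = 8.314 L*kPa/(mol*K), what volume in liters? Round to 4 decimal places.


PV = nRT, solve for V = nRT / P.
nRT = 4.812 * 8.314 * 292 = 11682.0347
V = 11682.0347 / 314
V = 37.20393217 L, rounded to 4 dp:

37.2039 L


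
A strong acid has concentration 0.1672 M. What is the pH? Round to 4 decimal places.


A strong acid dissociates completely, so [H+] equals the given concentration.
pH = -log10([H+]) = -log10(0.1672)
pH = 0.77676373, rounded to 4 dp:

0.7768


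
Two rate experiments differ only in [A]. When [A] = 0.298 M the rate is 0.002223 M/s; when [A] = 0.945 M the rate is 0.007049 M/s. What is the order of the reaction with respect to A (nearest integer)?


Rate is proportional to [A]^n, so rate2/rate1 = ([A]2/[A]1)^n. Take logs to solve for n.
rate2/rate1 = 0.007049 / 0.002223 = 3.1709
[A]2/[A]1 = 0.945 / 0.298 = 3.1711
n = ln(3.1709) / ln(3.1711) = 1.0
Nearest integer order:

1


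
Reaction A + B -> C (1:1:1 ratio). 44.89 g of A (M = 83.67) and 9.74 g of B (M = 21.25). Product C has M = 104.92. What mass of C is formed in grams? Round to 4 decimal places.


Find moles of each reactant; the smaller value is the limiting reagent in a 1:1:1 reaction, so moles_C equals moles of the limiter.
n_A = mass_A / M_A = 44.89 / 83.67 = 0.536512 mol
n_B = mass_B / M_B = 9.74 / 21.25 = 0.458353 mol
Limiting reagent: B (smaller), n_limiting = 0.458353 mol
mass_C = n_limiting * M_C = 0.458353 * 104.92
mass_C = 48.09039676 g, rounded to 4 dp:

48.0904 g


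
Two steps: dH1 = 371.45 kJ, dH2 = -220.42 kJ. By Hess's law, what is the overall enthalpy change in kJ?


Hess's law: enthalpy is a state function, so add the step enthalpies.
dH_total = dH1 + dH2 = 371.45 + (-220.42)
dH_total = 151.03 kJ:

151.03 kJ


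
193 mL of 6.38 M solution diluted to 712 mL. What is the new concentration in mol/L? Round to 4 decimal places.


Dilution: M1*V1 = M2*V2, solve for M2.
M2 = M1*V1 / V2
M2 = 6.38 * 193 / 712
M2 = 1231.34 / 712
M2 = 1.72941011 mol/L, rounded to 4 dp:

1.7294 mol/L


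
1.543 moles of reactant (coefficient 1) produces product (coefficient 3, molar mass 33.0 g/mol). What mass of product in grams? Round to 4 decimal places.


Use the coefficient ratio to convert reactant moles to product moles, then multiply by the product's molar mass.
moles_P = moles_R * (coeff_P / coeff_R) = 1.543 * (3/1) = 4.629
mass_P = moles_P * M_P = 4.629 * 33.0
mass_P = 152.757 g, rounded to 4 dp:

152.7570 g


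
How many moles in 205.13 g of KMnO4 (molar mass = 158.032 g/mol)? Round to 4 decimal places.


n = mass / M
n = 205.13 / 158.032
n = 1.29802825 mol, rounded to 4 dp:

1.2980 mol


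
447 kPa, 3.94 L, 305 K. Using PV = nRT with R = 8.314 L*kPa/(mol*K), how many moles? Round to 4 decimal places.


PV = nRT, solve for n = PV / (RT).
PV = 447 * 3.94 = 1761.18
RT = 8.314 * 305 = 2535.77
n = 1761.18 / 2535.77
n = 0.6945346 mol, rounded to 4 dp:

0.6945 mol


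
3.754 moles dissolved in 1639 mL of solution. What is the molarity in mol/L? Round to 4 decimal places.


Convert volume to liters: V_L = V_mL / 1000.
V_L = 1639 / 1000 = 1.639 L
M = n / V_L = 3.754 / 1.639
M = 2.29042099 mol/L, rounded to 4 dp:

2.2904 mol/L


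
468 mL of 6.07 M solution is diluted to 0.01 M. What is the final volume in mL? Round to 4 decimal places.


Dilution: M1*V1 = M2*V2, solve for V2.
V2 = M1*V1 / M2
V2 = 6.07 * 468 / 0.01
V2 = 2840.76 / 0.01
V2 = 284076.0 mL, rounded to 4 dp:

284076.0000 mL


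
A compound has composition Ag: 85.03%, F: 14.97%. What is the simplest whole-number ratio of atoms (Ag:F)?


Assume 100 g of compound, divide each mass% by atomic mass to get moles, then normalize by the smallest to get a raw atom ratio.
Moles per 100 g: Ag: 85.03/107.868 = 0.7883, F: 14.97/18.998 = 0.788
Raw ratio (divide by min = 0.788): Ag: 1.0, F: 1.0
Multiply by 1 to clear fractions: Ag: 1.0 ~= 1, F: 1.0 ~= 1
Reduce by GCD to get the simplest whole-number ratio:

1:1


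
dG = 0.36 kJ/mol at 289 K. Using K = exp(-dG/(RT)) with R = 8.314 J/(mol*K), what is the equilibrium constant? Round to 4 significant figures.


dG is in kJ/mol; multiply by 1000 to match R in J/(mol*K).
RT = 8.314 * 289 = 2402.746 J/mol
exponent = -dG*1000 / (RT) = -(0.36*1000) / 2402.746 = -0.14982857
K = exp(-0.14982857)
K = 0.86085554, rounded to 4 significant figures:

0.8609


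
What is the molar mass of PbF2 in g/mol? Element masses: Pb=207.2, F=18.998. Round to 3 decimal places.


M = sum(count * atomic_mass) over atoms.
M = 1*207.2 + 2*18.998
M = 207.2 + 37.996
M = 245.196 g/mol, rounded to 3 dp:

245.196 g/mol


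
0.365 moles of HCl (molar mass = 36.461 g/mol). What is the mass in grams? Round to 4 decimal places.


mass = n * M
mass = 0.365 * 36.461
mass = 13.308265 g, rounded to 4 dp:

13.3083 g


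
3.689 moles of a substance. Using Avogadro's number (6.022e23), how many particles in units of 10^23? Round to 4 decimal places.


N = n * NA, then divide by 1e23 for the requested units.
N / 1e23 = n * 6.022
N / 1e23 = 3.689 * 6.022
N / 1e23 = 22.215158, rounded to 4 dp:

22.2152


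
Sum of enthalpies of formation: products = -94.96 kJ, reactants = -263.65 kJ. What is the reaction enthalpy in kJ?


dH_rxn = sum(dH_f products) - sum(dH_f reactants)
dH_rxn = -94.96 - (-263.65)
dH_rxn = 168.69 kJ:

168.69 kJ


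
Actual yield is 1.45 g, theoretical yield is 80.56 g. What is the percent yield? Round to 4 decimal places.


% yield = 100 * actual / theoretical
% yield = 100 * 1.45 / 80.56
% yield = 1.7999007 %, rounded to 4 dp:

1.7999 %


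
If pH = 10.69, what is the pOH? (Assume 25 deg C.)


At 25 deg C, pH + pOH = 14.
pOH = 14 - pH = 14 - 10.69
pOH = 3.31:

3.31


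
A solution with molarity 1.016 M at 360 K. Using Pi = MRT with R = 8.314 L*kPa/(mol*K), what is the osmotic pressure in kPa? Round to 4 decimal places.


Osmotic pressure (van't Hoff): Pi = M*R*T.
RT = 8.314 * 360 = 2993.04
Pi = 1.016 * 2993.04
Pi = 3040.92864 kPa, rounded to 4 dp:

3040.9286 kPa


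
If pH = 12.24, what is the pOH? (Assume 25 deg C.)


At 25 deg C, pH + pOH = 14.
pOH = 14 - pH = 14 - 12.24
pOH = 1.76:

1.76


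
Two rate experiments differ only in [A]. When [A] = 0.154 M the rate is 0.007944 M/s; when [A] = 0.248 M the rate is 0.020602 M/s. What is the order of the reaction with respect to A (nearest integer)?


Rate is proportional to [A]^n, so rate2/rate1 = ([A]2/[A]1)^n. Take logs to solve for n.
rate2/rate1 = 0.020602 / 0.007944 = 2.5934
[A]2/[A]1 = 0.248 / 0.154 = 1.6104
n = ln(2.5934) / ln(1.6104) = 2.0
Nearest integer order:

2


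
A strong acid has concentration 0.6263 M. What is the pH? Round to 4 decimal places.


A strong acid dissociates completely, so [H+] equals the given concentration.
pH = -log10([H+]) = -log10(0.6263)
pH = 0.20321759, rounded to 4 dp:

0.2032


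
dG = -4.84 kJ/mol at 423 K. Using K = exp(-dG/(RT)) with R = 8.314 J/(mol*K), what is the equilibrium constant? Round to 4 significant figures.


dG is in kJ/mol; multiply by 1000 to match R in J/(mol*K).
RT = 8.314 * 423 = 3516.822 J/mol
exponent = -dG*1000 / (RT) = -(-4.84*1000) / 3516.822 = 1.37624253
K = exp(1.37624253)
K = 3.9599941, rounded to 4 significant figures:

3.960


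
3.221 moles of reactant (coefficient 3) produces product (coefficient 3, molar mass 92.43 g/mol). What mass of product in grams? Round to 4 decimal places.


Use the coefficient ratio to convert reactant moles to product moles, then multiply by the product's molar mass.
moles_P = moles_R * (coeff_P / coeff_R) = 3.221 * (3/3) = 3.221
mass_P = moles_P * M_P = 3.221 * 92.43
mass_P = 297.71703 g, rounded to 4 dp:

297.7170 g


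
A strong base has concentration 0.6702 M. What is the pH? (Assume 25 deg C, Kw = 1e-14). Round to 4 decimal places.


A strong base dissociates completely, so [OH-] equals the given concentration.
pOH = -log10([OH-]) = -log10(0.6702) = 0.173796
pH = 14 - pOH = 14 - 0.173796
pH = 13.826204, rounded to 4 dp:

13.8262


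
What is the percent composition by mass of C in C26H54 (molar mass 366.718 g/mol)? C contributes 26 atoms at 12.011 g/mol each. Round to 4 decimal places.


pct = 100 * (n_elem * M_elem) / M_total
mass_contribution = 26 * 12.011 = 312.286 g/mol
pct = 100 * 312.286 / 366.718
pct = 85.15698711 %, rounded to 4 dp:

85.1570 %


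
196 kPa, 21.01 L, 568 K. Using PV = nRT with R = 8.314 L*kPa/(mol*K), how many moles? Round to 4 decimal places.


PV = nRT, solve for n = PV / (RT).
PV = 196 * 21.01 = 4117.96
RT = 8.314 * 568 = 4722.352
n = 4117.96 / 4722.352
n = 0.87201462 mol, rounded to 4 dp:

0.8720 mol


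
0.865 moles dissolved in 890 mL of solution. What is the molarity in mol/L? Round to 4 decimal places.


Convert volume to liters: V_L = V_mL / 1000.
V_L = 890 / 1000 = 0.89 L
M = n / V_L = 0.865 / 0.89
M = 0.97191011 mol/L, rounded to 4 dp:

0.9719 mol/L


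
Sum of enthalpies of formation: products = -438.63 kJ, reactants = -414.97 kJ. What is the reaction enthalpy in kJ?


dH_rxn = sum(dH_f products) - sum(dH_f reactants)
dH_rxn = -438.63 - (-414.97)
dH_rxn = -23.66 kJ:

-23.66 kJ


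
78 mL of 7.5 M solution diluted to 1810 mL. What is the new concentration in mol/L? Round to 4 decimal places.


Dilution: M1*V1 = M2*V2, solve for M2.
M2 = M1*V1 / V2
M2 = 7.5 * 78 / 1810
M2 = 585.0 / 1810
M2 = 0.32320442 mol/L, rounded to 4 dp:

0.3232 mol/L


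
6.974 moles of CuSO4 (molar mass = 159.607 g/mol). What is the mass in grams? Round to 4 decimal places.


mass = n * M
mass = 6.974 * 159.607
mass = 1113.099218 g, rounded to 4 dp:

1113.0992 g


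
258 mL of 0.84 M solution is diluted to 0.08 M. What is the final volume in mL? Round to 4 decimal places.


Dilution: M1*V1 = M2*V2, solve for V2.
V2 = M1*V1 / M2
V2 = 0.84 * 258 / 0.08
V2 = 216.72 / 0.08
V2 = 2709.0 mL, rounded to 4 dp:

2709.0000 mL


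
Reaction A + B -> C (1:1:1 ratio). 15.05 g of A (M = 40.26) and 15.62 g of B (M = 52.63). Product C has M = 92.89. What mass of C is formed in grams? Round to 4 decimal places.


Find moles of each reactant; the smaller value is the limiting reagent in a 1:1:1 reaction, so moles_C equals moles of the limiter.
n_A = mass_A / M_A = 15.05 / 40.26 = 0.37382 mol
n_B = mass_B / M_B = 15.62 / 52.63 = 0.296789 mol
Limiting reagent: B (smaller), n_limiting = 0.296789 mol
mass_C = n_limiting * M_C = 0.296789 * 92.89
mass_C = 27.56873021 g, rounded to 4 dp:

27.5687 g


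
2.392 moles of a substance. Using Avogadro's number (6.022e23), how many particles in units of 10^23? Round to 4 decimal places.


N = n * NA, then divide by 1e23 for the requested units.
N / 1e23 = n * 6.022
N / 1e23 = 2.392 * 6.022
N / 1e23 = 14.404624, rounded to 4 dp:

14.4046


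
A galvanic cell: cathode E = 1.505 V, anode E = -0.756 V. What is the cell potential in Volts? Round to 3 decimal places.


Standard cell potential: E_cell = E_cathode - E_anode.
E_cell = 1.505 - (-0.756)
E_cell = 2.261 V, rounded to 3 dp:

2.261 V


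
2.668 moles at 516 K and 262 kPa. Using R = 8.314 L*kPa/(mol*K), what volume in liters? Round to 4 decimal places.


PV = nRT, solve for V = nRT / P.
nRT = 2.668 * 8.314 * 516 = 11445.784
V = 11445.784 / 262
V = 43.68619847 L, rounded to 4 dp:

43.6862 L


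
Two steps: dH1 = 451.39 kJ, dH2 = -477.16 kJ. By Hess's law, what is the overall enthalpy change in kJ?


Hess's law: enthalpy is a state function, so add the step enthalpies.
dH_total = dH1 + dH2 = 451.39 + (-477.16)
dH_total = -25.77 kJ:

-25.77 kJ


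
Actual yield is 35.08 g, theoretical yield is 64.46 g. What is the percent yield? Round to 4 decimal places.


% yield = 100 * actual / theoretical
% yield = 100 * 35.08 / 64.46
% yield = 54.42134657 %, rounded to 4 dp:

54.4213 %


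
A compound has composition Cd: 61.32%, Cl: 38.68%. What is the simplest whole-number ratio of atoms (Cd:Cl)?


Assume 100 g of compound, divide each mass% by atomic mass to get moles, then normalize by the smallest to get a raw atom ratio.
Moles per 100 g: Cd: 61.32/112.414 = 0.5455, Cl: 38.68/35.453 = 1.091
Raw ratio (divide by min = 0.5455): Cd: 1.0, Cl: 2.0
Multiply by 1 to clear fractions: Cd: 1.0 ~= 1, Cl: 2.0 ~= 2
Reduce by GCD to get the simplest whole-number ratio:

1:2


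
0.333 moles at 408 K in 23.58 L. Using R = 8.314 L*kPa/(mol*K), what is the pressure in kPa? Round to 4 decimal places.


PV = nRT, solve for P = nRT / V.
nRT = 0.333 * 8.314 * 408 = 1129.5733
P = 1129.5733 / 23.58
P = 47.90387193 kPa, rounded to 4 dp:

47.9039 kPa


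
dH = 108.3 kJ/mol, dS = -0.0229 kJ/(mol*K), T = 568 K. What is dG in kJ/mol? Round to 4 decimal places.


Gibbs: dG = dH - T*dS (consistent units, dS already in kJ/(mol*K)).
T*dS = 568 * -0.0229 = -13.0072
dG = 108.3 - (-13.0072)
dG = 121.3072 kJ/mol, rounded to 4 dp:

121.3072 kJ/mol


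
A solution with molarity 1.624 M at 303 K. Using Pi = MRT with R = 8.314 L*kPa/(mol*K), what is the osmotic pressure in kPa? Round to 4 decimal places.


Osmotic pressure (van't Hoff): Pi = M*R*T.
RT = 8.314 * 303 = 2519.142
Pi = 1.624 * 2519.142
Pi = 4091.086608 kPa, rounded to 4 dp:

4091.0866 kPa


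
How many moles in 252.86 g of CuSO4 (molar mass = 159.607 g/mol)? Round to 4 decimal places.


n = mass / M
n = 252.86 / 159.607
n = 1.58426635 mol, rounded to 4 dp:

1.5843 mol


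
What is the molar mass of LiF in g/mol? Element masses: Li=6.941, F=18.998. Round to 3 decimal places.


M = sum(count * atomic_mass) over atoms.
M = 1*6.941 + 1*18.998
M = 6.941 + 18.998
M = 25.939 g/mol, rounded to 3 dp:

25.939 g/mol


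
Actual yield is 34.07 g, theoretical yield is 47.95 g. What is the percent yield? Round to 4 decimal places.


% yield = 100 * actual / theoretical
% yield = 100 * 34.07 / 47.95
% yield = 71.0531804 %, rounded to 4 dp:

71.0532 %


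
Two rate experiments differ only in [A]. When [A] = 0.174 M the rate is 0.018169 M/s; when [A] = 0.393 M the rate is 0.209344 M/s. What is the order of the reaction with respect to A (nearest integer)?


Rate is proportional to [A]^n, so rate2/rate1 = ([A]2/[A]1)^n. Take logs to solve for n.
rate2/rate1 = 0.209344 / 0.018169 = 11.522
[A]2/[A]1 = 0.393 / 0.174 = 2.2586
n = ln(11.522) / ln(2.2586) = 3.0
Nearest integer order:

3


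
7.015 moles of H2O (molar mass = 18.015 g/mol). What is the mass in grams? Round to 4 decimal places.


mass = n * M
mass = 7.015 * 18.015
mass = 126.375225 g, rounded to 4 dp:

126.3752 g


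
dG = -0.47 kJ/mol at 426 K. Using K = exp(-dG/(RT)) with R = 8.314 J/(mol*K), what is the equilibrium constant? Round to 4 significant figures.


dG is in kJ/mol; multiply by 1000 to match R in J/(mol*K).
RT = 8.314 * 426 = 3541.764 J/mol
exponent = -dG*1000 / (RT) = -(-0.47*1000) / 3541.764 = 0.13270224
K = exp(0.13270224)
K = 1.1419099, rounded to 4 significant figures:

1.142


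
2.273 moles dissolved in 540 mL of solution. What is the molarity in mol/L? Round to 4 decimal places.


Convert volume to liters: V_L = V_mL / 1000.
V_L = 540 / 1000 = 0.54 L
M = n / V_L = 2.273 / 0.54
M = 4.20925926 mol/L, rounded to 4 dp:

4.2093 mol/L


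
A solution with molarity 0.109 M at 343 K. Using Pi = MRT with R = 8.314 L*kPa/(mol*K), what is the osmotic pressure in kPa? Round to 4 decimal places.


Osmotic pressure (van't Hoff): Pi = M*R*T.
RT = 8.314 * 343 = 2851.702
Pi = 0.109 * 2851.702
Pi = 310.835518 kPa, rounded to 4 dp:

310.8355 kPa


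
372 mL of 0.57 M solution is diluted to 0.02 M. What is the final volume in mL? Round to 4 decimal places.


Dilution: M1*V1 = M2*V2, solve for V2.
V2 = M1*V1 / M2
V2 = 0.57 * 372 / 0.02
V2 = 212.04 / 0.02
V2 = 10602.0 mL, rounded to 4 dp:

10602.0000 mL


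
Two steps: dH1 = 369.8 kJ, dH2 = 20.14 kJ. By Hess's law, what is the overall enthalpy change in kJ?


Hess's law: enthalpy is a state function, so add the step enthalpies.
dH_total = dH1 + dH2 = 369.8 + (20.14)
dH_total = 389.94 kJ:

389.94 kJ


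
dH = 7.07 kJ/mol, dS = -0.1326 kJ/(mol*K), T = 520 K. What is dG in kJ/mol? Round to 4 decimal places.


Gibbs: dG = dH - T*dS (consistent units, dS already in kJ/(mol*K)).
T*dS = 520 * -0.1326 = -68.952
dG = 7.07 - (-68.952)
dG = 76.022 kJ/mol, rounded to 4 dp:

76.0220 kJ/mol


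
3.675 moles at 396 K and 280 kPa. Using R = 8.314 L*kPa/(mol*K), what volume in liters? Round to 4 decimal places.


PV = nRT, solve for V = nRT / P.
nRT = 3.675 * 8.314 * 396 = 12099.3642
V = 12099.3642 / 280
V = 43.212015 L, rounded to 4 dp:

43.2120 L


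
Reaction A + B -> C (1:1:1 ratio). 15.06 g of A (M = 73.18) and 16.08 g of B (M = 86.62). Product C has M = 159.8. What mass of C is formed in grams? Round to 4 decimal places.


Find moles of each reactant; the smaller value is the limiting reagent in a 1:1:1 reaction, so moles_C equals moles of the limiter.
n_A = mass_A / M_A = 15.06 / 73.18 = 0.205794 mol
n_B = mass_B / M_B = 16.08 / 86.62 = 0.185638 mol
Limiting reagent: B (smaller), n_limiting = 0.185638 mol
mass_C = n_limiting * M_C = 0.185638 * 159.8
mass_C = 29.6649524 g, rounded to 4 dp:

29.6650 g


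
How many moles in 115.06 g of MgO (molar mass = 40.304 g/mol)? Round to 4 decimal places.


n = mass / M
n = 115.06 / 40.304
n = 2.85480349 mol, rounded to 4 dp:

2.8548 mol


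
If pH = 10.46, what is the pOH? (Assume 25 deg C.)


At 25 deg C, pH + pOH = 14.
pOH = 14 - pH = 14 - 10.46
pOH = 3.54:

3.54


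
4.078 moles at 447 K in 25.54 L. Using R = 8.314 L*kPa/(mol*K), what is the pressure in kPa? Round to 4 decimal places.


PV = nRT, solve for P = nRT / V.
nRT = 4.078 * 8.314 * 447 = 15155.3079
P = 15155.3079 / 25.54
P = 593.39498434 kPa, rounded to 4 dp:

593.3950 kPa


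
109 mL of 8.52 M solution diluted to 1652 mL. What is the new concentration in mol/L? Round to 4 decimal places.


Dilution: M1*V1 = M2*V2, solve for M2.
M2 = M1*V1 / V2
M2 = 8.52 * 109 / 1652
M2 = 928.68 / 1652
M2 = 0.56215496 mol/L, rounded to 4 dp:

0.5622 mol/L


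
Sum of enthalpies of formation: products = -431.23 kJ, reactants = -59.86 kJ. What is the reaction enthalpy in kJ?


dH_rxn = sum(dH_f products) - sum(dH_f reactants)
dH_rxn = -431.23 - (-59.86)
dH_rxn = -371.37 kJ:

-371.37 kJ


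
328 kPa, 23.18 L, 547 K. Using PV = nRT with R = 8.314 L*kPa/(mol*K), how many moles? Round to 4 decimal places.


PV = nRT, solve for n = PV / (RT).
PV = 328 * 23.18 = 7603.04
RT = 8.314 * 547 = 4547.758
n = 7603.04 / 4547.758
n = 1.67182159 mol, rounded to 4 dp:

1.6718 mol


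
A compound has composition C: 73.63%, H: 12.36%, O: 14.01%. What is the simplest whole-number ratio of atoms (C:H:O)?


Assume 100 g of compound, divide each mass% by atomic mass to get moles, then normalize by the smallest to get a raw atom ratio.
Moles per 100 g: C: 73.63/12.011 = 6.1302, H: 12.36/1.008 = 12.2619, O: 14.01/15.999 = 0.8757
Raw ratio (divide by min = 0.8757): C: 7.001, H: 14.003, O: 1.0
Multiply by 1 to clear fractions: C: 7.001 ~= 7, H: 14.003 ~= 14, O: 1.0 ~= 1
Reduce by GCD to get the simplest whole-number ratio:

7:14:1


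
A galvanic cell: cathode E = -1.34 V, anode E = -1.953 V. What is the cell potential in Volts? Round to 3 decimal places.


Standard cell potential: E_cell = E_cathode - E_anode.
E_cell = -1.34 - (-1.953)
E_cell = 0.613 V, rounded to 3 dp:

0.613 V


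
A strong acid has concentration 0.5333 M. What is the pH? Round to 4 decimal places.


A strong acid dissociates completely, so [H+] equals the given concentration.
pH = -log10([H+]) = -log10(0.5333)
pH = 0.27302842, rounded to 4 dp:

0.2730


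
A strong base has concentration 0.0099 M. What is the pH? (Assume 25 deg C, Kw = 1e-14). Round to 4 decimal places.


A strong base dissociates completely, so [OH-] equals the given concentration.
pOH = -log10([OH-]) = -log10(0.0099) = 2.004365
pH = 14 - pOH = 14 - 2.004365
pH = 11.995635, rounded to 4 dp:

11.9956


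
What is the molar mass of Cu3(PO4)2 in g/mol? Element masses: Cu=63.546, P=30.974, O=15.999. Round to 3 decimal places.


M = sum(count * atomic_mass) over atoms.
M = 3*63.546 + 2*30.974 + 8*15.999
M = 190.638 + 61.948 + 127.992
M = 380.578 g/mol, rounded to 3 dp:

380.578 g/mol


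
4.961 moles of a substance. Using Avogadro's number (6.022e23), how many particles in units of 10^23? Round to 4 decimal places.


N = n * NA, then divide by 1e23 for the requested units.
N / 1e23 = n * 6.022
N / 1e23 = 4.961 * 6.022
N / 1e23 = 29.875142, rounded to 4 dp:

29.8751


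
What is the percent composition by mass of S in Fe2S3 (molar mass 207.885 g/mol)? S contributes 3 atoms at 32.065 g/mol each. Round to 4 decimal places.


pct = 100 * (n_elem * M_elem) / M_total
mass_contribution = 3 * 32.065 = 96.195 g/mol
pct = 100 * 96.195 / 207.885
pct = 46.27317988 %, rounded to 4 dp:

46.2732 %


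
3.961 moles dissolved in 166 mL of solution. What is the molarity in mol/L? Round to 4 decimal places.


Convert volume to liters: V_L = V_mL / 1000.
V_L = 166 / 1000 = 0.166 L
M = n / V_L = 3.961 / 0.166
M = 23.86144578 mol/L, rounded to 4 dp:

23.8614 mol/L


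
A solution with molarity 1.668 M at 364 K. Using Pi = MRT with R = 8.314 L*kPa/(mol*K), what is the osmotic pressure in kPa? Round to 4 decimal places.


Osmotic pressure (van't Hoff): Pi = M*R*T.
RT = 8.314 * 364 = 3026.296
Pi = 1.668 * 3026.296
Pi = 5047.861728 kPa, rounded to 4 dp:

5047.8617 kPa


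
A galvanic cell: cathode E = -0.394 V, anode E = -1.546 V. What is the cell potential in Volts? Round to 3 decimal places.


Standard cell potential: E_cell = E_cathode - E_anode.
E_cell = -0.394 - (-1.546)
E_cell = 1.152 V, rounded to 3 dp:

1.152 V


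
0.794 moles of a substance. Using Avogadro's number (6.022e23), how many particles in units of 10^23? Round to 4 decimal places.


N = n * NA, then divide by 1e23 for the requested units.
N / 1e23 = n * 6.022
N / 1e23 = 0.794 * 6.022
N / 1e23 = 4.781468, rounded to 4 dp:

4.7815


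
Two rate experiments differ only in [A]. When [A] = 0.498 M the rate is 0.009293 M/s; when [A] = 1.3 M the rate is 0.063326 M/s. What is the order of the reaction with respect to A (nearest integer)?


Rate is proportional to [A]^n, so rate2/rate1 = ([A]2/[A]1)^n. Take logs to solve for n.
rate2/rate1 = 0.063326 / 0.009293 = 6.8144
[A]2/[A]1 = 1.3 / 0.498 = 2.6104
n = ln(6.8144) / ln(2.6104) = 2.0
Nearest integer order:

2


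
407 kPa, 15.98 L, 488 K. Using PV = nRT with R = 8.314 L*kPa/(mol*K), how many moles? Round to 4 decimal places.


PV = nRT, solve for n = PV / (RT).
PV = 407 * 15.98 = 6503.86
RT = 8.314 * 488 = 4057.232
n = 6503.86 / 4057.232
n = 1.60302886 mol, rounded to 4 dp:

1.6030 mol


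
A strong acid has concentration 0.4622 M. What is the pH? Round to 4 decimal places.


A strong acid dissociates completely, so [H+] equals the given concentration.
pH = -log10([H+]) = -log10(0.4622)
pH = 0.33517006, rounded to 4 dp:

0.3352


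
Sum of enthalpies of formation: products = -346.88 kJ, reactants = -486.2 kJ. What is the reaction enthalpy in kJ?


dH_rxn = sum(dH_f products) - sum(dH_f reactants)
dH_rxn = -346.88 - (-486.2)
dH_rxn = 139.32 kJ:

139.32 kJ


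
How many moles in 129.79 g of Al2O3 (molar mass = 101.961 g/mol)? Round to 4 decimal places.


n = mass / M
n = 129.79 / 101.961
n = 1.27293769 mol, rounded to 4 dp:

1.2729 mol


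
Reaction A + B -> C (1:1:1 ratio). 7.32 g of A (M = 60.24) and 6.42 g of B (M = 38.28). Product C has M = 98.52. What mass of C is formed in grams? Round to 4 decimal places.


Find moles of each reactant; the smaller value is the limiting reagent in a 1:1:1 reaction, so moles_C equals moles of the limiter.
n_A = mass_A / M_A = 7.32 / 60.24 = 0.121514 mol
n_B = mass_B / M_B = 6.42 / 38.28 = 0.167712 mol
Limiting reagent: A (smaller), n_limiting = 0.121514 mol
mass_C = n_limiting * M_C = 0.121514 * 98.52
mass_C = 11.97155928 g, rounded to 4 dp:

11.9716 g


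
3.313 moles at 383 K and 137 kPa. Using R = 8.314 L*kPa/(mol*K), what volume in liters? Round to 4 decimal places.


PV = nRT, solve for V = nRT / P.
nRT = 3.313 * 8.314 * 383 = 10549.46
V = 10549.46 / 137
V = 77.00335766 L, rounded to 4 dp:

77.0034 L


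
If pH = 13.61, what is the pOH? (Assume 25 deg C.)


At 25 deg C, pH + pOH = 14.
pOH = 14 - pH = 14 - 13.61
pOH = 0.39:

0.39


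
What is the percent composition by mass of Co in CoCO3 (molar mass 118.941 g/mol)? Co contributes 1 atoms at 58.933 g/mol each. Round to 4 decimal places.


pct = 100 * (n_elem * M_elem) / M_total
mass_contribution = 1 * 58.933 = 58.933 g/mol
pct = 100 * 58.933 / 118.941
pct = 49.54809527 %, rounded to 4 dp:

49.5481 %


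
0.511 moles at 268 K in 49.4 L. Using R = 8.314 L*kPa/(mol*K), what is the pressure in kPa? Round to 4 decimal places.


PV = nRT, solve for P = nRT / V.
nRT = 0.511 * 8.314 * 268 = 1138.5857
P = 1138.5857 / 49.4
P = 23.04829352 kPa, rounded to 4 dp:

23.0483 kPa


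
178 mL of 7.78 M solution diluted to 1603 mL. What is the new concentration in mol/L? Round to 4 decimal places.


Dilution: M1*V1 = M2*V2, solve for M2.
M2 = M1*V1 / V2
M2 = 7.78 * 178 / 1603
M2 = 1384.84 / 1603
M2 = 0.86390518 mol/L, rounded to 4 dp:

0.8639 mol/L


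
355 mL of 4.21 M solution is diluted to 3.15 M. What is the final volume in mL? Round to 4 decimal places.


Dilution: M1*V1 = M2*V2, solve for V2.
V2 = M1*V1 / M2
V2 = 4.21 * 355 / 3.15
V2 = 1494.55 / 3.15
V2 = 474.46031746 mL, rounded to 4 dp:

474.4603 mL


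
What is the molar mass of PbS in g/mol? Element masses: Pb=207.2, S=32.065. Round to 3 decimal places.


M = sum(count * atomic_mass) over atoms.
M = 1*207.2 + 1*32.065
M = 207.2 + 32.065
M = 239.265 g/mol, rounded to 3 dp:

239.265 g/mol


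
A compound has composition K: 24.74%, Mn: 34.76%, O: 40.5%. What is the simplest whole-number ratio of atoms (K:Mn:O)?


Assume 100 g of compound, divide each mass% by atomic mass to get moles, then normalize by the smallest to get a raw atom ratio.
Moles per 100 g: K: 24.74/39.098 = 0.6328, Mn: 34.76/54.938 = 0.6327, O: 40.5/15.999 = 2.5314
Raw ratio (divide by min = 0.6327): K: 1.0, Mn: 1.0, O: 4.001
Multiply by 1 to clear fractions: K: 1.0 ~= 1, Mn: 1.0 ~= 1, O: 4.001 ~= 4
Reduce by GCD to get the simplest whole-number ratio:

1:1:4


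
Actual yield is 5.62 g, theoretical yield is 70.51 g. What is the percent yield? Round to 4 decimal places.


% yield = 100 * actual / theoretical
% yield = 100 * 5.62 / 70.51
% yield = 7.97050064 %, rounded to 4 dp:

7.9705 %


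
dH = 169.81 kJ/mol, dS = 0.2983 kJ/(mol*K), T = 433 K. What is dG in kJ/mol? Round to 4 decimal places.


Gibbs: dG = dH - T*dS (consistent units, dS already in kJ/(mol*K)).
T*dS = 433 * 0.2983 = 129.1639
dG = 169.81 - (129.1639)
dG = 40.6461 kJ/mol, rounded to 4 dp:

40.6461 kJ/mol


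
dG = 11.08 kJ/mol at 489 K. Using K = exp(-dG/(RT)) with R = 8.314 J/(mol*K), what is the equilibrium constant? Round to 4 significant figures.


dG is in kJ/mol; multiply by 1000 to match R in J/(mol*K).
RT = 8.314 * 489 = 4065.546 J/mol
exponent = -dG*1000 / (RT) = -(11.08*1000) / 4065.546 = -2.7253412
K = exp(-2.7253412)
K = 0.065523842, rounded to 4 significant figures:

0.06552


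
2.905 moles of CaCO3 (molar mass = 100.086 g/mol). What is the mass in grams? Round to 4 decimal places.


mass = n * M
mass = 2.905 * 100.086
mass = 290.74983 g, rounded to 4 dp:

290.7498 g
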